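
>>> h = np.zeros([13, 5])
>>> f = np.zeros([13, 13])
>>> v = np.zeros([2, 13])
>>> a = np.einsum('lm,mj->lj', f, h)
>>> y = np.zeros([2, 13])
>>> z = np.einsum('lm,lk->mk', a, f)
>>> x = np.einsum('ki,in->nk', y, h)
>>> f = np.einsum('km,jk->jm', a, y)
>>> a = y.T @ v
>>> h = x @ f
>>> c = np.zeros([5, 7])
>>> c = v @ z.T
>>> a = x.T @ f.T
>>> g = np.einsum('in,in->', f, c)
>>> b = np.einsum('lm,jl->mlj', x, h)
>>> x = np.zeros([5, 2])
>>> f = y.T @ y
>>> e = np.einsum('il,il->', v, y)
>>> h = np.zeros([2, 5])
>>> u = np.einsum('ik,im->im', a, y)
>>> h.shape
(2, 5)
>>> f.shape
(13, 13)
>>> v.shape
(2, 13)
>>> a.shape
(2, 2)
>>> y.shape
(2, 13)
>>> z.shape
(5, 13)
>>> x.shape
(5, 2)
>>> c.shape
(2, 5)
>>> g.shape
()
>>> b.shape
(2, 5, 5)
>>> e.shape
()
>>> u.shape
(2, 13)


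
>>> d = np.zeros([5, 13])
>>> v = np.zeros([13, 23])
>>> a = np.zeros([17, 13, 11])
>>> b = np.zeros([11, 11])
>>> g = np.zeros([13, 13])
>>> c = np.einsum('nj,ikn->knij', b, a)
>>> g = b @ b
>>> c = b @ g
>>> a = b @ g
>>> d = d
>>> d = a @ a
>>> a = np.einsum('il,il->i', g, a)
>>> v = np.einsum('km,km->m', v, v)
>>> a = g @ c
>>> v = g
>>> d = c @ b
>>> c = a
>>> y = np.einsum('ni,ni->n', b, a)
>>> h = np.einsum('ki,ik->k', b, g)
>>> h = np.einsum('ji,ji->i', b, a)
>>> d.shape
(11, 11)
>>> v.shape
(11, 11)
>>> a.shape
(11, 11)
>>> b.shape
(11, 11)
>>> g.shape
(11, 11)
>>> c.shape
(11, 11)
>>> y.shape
(11,)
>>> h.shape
(11,)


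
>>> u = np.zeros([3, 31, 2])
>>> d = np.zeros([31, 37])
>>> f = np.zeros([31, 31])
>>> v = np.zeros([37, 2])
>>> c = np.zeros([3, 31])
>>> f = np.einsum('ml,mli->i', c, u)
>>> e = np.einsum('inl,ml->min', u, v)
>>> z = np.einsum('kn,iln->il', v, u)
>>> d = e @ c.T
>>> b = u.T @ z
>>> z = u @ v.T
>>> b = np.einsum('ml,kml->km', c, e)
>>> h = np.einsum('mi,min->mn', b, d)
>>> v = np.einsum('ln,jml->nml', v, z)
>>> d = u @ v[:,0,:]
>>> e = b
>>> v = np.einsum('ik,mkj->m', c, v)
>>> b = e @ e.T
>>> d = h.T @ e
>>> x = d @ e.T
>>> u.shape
(3, 31, 2)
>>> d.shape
(3, 3)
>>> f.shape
(2,)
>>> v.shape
(2,)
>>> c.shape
(3, 31)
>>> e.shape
(37, 3)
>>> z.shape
(3, 31, 37)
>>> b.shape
(37, 37)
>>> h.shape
(37, 3)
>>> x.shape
(3, 37)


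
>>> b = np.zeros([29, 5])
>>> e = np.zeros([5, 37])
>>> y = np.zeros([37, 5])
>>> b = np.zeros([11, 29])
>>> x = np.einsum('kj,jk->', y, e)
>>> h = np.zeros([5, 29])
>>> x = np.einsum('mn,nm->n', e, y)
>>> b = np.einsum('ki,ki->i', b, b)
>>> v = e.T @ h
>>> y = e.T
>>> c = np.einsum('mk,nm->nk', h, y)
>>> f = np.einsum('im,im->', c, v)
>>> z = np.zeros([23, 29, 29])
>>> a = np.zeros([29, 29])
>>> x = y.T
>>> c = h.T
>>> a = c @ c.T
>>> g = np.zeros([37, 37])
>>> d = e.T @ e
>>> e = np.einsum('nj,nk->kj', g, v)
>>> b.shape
(29,)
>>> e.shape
(29, 37)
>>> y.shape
(37, 5)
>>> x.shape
(5, 37)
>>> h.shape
(5, 29)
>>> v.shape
(37, 29)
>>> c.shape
(29, 5)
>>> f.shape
()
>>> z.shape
(23, 29, 29)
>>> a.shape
(29, 29)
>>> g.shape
(37, 37)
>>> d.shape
(37, 37)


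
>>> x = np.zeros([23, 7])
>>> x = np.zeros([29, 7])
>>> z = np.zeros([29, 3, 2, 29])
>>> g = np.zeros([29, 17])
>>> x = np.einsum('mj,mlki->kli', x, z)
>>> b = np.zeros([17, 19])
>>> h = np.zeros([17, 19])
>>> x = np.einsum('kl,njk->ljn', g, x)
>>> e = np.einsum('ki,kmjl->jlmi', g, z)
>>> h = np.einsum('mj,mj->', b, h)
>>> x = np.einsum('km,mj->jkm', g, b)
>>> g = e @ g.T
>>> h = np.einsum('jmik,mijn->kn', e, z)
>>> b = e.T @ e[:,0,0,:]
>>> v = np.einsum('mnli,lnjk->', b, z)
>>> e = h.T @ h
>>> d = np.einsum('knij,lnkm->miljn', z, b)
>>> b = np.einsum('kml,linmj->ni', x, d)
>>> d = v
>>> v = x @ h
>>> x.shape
(19, 29, 17)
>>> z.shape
(29, 3, 2, 29)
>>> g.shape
(2, 29, 3, 29)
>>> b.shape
(17, 2)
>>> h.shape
(17, 29)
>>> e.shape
(29, 29)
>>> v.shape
(19, 29, 29)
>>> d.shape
()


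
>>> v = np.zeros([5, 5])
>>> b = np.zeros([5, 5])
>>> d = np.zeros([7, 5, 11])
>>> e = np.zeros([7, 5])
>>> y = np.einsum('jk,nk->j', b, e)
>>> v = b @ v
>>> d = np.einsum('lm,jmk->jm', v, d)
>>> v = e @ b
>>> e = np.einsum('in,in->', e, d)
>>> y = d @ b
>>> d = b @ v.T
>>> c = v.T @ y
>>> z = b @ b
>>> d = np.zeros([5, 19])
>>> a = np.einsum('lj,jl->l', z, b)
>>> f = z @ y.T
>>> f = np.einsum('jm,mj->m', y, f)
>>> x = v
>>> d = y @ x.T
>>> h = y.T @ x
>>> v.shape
(7, 5)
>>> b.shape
(5, 5)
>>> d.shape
(7, 7)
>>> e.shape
()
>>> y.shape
(7, 5)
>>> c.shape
(5, 5)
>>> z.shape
(5, 5)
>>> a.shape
(5,)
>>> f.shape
(5,)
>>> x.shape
(7, 5)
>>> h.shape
(5, 5)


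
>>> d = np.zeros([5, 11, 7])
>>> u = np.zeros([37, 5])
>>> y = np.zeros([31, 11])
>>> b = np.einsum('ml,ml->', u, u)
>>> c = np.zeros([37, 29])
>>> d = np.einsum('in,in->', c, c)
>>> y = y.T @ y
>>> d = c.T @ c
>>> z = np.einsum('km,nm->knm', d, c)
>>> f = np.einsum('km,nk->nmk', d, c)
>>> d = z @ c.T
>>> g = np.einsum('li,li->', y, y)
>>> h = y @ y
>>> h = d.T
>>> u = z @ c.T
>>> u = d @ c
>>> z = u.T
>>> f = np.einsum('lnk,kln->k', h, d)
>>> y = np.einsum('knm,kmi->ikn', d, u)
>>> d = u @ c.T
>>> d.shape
(29, 37, 37)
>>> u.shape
(29, 37, 29)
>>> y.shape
(29, 29, 37)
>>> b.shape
()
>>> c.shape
(37, 29)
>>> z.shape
(29, 37, 29)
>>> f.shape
(29,)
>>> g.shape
()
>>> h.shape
(37, 37, 29)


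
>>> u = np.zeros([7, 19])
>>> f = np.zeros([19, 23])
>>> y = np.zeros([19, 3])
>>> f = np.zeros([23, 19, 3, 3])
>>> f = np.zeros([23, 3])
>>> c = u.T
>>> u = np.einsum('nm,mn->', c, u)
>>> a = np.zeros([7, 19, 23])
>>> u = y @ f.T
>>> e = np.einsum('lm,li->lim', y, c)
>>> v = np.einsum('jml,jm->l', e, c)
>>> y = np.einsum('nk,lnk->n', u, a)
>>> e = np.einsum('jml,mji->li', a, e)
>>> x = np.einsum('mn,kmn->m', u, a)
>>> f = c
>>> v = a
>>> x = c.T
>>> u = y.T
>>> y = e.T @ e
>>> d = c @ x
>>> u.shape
(19,)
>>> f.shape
(19, 7)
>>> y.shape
(3, 3)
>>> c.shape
(19, 7)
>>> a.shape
(7, 19, 23)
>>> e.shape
(23, 3)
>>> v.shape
(7, 19, 23)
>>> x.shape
(7, 19)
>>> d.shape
(19, 19)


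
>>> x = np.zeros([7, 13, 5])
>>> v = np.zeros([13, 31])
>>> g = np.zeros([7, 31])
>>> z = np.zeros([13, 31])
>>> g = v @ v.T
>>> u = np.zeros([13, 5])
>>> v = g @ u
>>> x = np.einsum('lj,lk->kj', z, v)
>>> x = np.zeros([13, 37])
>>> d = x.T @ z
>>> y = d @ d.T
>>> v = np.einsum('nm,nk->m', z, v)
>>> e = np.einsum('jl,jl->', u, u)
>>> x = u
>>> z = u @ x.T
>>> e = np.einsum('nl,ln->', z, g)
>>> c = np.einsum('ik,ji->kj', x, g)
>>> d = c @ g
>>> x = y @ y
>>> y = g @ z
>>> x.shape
(37, 37)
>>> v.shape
(31,)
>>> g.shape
(13, 13)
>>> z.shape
(13, 13)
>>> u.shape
(13, 5)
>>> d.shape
(5, 13)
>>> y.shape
(13, 13)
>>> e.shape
()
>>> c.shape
(5, 13)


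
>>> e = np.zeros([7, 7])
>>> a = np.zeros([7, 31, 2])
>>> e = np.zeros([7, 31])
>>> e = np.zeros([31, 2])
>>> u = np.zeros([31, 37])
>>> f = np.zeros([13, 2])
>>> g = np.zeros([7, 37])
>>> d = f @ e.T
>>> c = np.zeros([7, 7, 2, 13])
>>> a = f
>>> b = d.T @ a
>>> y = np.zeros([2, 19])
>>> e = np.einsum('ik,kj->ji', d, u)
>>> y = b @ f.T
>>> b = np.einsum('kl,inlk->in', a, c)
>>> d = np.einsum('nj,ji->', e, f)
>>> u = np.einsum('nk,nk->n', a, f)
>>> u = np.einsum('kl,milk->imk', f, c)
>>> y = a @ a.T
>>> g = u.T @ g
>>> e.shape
(37, 13)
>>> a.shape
(13, 2)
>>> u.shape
(7, 7, 13)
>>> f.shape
(13, 2)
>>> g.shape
(13, 7, 37)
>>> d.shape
()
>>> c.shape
(7, 7, 2, 13)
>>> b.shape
(7, 7)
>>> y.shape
(13, 13)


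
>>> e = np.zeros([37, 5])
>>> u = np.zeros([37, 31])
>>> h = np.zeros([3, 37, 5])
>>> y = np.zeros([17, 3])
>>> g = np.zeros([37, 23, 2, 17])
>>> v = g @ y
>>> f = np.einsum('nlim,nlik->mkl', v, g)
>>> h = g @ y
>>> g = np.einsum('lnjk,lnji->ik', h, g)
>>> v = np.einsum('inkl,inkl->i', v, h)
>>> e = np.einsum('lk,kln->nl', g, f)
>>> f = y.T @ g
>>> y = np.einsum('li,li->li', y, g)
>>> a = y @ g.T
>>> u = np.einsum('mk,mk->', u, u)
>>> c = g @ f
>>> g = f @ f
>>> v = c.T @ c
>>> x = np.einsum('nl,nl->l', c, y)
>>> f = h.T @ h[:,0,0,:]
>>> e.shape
(23, 17)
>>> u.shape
()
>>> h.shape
(37, 23, 2, 3)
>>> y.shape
(17, 3)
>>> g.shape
(3, 3)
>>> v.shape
(3, 3)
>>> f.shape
(3, 2, 23, 3)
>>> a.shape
(17, 17)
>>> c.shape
(17, 3)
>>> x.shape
(3,)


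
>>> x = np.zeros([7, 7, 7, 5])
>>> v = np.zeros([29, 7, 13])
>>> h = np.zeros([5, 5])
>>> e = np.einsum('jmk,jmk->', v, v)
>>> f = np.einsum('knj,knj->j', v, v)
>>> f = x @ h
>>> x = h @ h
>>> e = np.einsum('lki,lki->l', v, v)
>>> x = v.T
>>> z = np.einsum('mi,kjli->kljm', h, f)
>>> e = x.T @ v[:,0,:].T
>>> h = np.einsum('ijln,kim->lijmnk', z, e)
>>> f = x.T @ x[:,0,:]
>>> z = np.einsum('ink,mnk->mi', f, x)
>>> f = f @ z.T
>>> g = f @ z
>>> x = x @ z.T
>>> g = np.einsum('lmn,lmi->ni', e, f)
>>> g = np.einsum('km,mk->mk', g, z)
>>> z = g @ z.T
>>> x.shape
(13, 7, 13)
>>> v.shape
(29, 7, 13)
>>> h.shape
(7, 7, 7, 29, 5, 29)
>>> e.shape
(29, 7, 29)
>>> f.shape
(29, 7, 13)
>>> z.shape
(13, 13)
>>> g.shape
(13, 29)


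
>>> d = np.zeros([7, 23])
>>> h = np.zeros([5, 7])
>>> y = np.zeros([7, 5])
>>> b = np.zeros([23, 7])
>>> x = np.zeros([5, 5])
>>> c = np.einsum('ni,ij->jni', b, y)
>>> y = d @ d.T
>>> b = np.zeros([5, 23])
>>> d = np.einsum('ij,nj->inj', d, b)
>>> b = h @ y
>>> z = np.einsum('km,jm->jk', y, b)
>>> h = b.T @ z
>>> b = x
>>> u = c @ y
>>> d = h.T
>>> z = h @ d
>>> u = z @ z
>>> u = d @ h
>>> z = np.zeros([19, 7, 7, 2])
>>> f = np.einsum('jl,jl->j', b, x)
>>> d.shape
(7, 7)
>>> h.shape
(7, 7)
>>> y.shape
(7, 7)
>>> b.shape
(5, 5)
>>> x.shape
(5, 5)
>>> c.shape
(5, 23, 7)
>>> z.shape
(19, 7, 7, 2)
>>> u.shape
(7, 7)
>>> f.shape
(5,)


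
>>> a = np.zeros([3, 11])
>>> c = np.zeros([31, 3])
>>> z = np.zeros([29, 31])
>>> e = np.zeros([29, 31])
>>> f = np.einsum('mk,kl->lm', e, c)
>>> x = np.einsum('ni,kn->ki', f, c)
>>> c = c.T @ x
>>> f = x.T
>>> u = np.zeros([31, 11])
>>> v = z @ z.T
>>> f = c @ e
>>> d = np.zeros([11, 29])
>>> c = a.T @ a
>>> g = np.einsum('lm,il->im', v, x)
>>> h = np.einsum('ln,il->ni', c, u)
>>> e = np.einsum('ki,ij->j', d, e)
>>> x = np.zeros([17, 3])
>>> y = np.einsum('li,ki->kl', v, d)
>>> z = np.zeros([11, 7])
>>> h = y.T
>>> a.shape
(3, 11)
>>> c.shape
(11, 11)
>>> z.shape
(11, 7)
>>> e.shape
(31,)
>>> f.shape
(3, 31)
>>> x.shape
(17, 3)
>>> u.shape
(31, 11)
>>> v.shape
(29, 29)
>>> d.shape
(11, 29)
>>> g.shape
(31, 29)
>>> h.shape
(29, 11)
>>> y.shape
(11, 29)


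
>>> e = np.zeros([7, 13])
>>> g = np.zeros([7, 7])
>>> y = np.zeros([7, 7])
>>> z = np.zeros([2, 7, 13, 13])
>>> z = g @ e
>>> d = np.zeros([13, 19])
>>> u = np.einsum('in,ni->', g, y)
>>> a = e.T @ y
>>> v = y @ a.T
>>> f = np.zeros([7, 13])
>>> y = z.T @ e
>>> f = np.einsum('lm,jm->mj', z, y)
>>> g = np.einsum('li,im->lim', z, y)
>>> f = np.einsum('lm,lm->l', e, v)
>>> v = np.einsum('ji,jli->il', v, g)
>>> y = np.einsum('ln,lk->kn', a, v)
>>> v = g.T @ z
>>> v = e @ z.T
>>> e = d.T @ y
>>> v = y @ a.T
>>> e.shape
(19, 7)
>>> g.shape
(7, 13, 13)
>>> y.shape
(13, 7)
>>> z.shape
(7, 13)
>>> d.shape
(13, 19)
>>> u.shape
()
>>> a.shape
(13, 7)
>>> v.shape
(13, 13)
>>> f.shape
(7,)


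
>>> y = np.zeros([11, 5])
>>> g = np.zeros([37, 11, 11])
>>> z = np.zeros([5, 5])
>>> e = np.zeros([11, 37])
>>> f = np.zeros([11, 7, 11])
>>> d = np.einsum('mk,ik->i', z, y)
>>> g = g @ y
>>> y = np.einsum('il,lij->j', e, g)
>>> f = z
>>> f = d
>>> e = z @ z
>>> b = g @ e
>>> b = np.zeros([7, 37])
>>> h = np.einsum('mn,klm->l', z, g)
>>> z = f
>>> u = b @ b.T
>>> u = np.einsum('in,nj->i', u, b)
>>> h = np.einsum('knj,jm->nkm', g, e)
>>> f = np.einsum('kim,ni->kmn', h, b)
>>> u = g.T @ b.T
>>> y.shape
(5,)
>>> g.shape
(37, 11, 5)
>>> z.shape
(11,)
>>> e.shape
(5, 5)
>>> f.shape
(11, 5, 7)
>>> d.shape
(11,)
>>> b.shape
(7, 37)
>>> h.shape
(11, 37, 5)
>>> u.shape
(5, 11, 7)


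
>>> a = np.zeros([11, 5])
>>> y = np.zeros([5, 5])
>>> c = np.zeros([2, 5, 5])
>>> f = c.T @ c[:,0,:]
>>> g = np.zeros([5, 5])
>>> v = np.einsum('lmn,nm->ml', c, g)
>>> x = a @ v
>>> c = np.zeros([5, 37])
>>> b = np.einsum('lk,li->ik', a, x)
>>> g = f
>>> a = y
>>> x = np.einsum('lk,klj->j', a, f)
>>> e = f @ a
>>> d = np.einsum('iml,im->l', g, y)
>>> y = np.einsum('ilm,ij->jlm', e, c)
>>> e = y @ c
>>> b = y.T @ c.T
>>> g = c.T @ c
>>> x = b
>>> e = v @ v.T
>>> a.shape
(5, 5)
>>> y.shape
(37, 5, 5)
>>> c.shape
(5, 37)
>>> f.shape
(5, 5, 5)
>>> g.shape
(37, 37)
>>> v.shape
(5, 2)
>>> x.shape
(5, 5, 5)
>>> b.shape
(5, 5, 5)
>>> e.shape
(5, 5)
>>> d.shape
(5,)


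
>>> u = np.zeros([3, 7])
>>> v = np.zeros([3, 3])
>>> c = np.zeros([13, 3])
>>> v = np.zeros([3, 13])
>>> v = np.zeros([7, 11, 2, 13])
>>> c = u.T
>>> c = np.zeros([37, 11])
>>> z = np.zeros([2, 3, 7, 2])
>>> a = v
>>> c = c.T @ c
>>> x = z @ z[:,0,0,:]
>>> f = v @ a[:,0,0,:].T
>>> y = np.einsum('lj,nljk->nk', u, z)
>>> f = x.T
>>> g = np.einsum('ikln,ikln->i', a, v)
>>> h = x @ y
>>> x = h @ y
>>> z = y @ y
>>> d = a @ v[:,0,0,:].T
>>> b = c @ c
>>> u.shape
(3, 7)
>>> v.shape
(7, 11, 2, 13)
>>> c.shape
(11, 11)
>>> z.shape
(2, 2)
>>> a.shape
(7, 11, 2, 13)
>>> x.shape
(2, 3, 7, 2)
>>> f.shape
(2, 7, 3, 2)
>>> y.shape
(2, 2)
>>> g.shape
(7,)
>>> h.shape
(2, 3, 7, 2)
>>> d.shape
(7, 11, 2, 7)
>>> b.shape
(11, 11)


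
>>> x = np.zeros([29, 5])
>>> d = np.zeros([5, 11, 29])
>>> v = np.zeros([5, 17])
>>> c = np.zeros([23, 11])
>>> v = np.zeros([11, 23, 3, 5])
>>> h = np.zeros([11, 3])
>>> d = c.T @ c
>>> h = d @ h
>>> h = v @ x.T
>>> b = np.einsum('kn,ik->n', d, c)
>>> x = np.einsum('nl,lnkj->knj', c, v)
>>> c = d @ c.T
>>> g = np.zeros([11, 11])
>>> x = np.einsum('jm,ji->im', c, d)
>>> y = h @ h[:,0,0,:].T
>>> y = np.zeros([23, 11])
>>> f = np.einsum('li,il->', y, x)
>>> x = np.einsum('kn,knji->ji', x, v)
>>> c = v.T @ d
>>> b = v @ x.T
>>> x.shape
(3, 5)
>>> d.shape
(11, 11)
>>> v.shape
(11, 23, 3, 5)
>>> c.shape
(5, 3, 23, 11)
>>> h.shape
(11, 23, 3, 29)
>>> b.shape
(11, 23, 3, 3)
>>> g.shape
(11, 11)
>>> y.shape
(23, 11)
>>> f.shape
()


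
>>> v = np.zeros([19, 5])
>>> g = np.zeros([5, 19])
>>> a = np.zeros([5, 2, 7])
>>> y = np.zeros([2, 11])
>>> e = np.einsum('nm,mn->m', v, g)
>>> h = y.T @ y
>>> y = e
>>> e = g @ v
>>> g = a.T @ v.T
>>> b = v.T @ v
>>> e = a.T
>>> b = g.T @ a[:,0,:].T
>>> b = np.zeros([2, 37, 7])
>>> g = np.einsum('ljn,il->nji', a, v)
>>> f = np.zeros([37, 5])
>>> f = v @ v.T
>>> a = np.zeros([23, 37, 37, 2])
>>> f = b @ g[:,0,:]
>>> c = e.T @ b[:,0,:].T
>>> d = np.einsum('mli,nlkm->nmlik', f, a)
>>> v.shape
(19, 5)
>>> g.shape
(7, 2, 19)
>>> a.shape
(23, 37, 37, 2)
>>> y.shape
(5,)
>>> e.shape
(7, 2, 5)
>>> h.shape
(11, 11)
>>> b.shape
(2, 37, 7)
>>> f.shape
(2, 37, 19)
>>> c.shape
(5, 2, 2)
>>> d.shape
(23, 2, 37, 19, 37)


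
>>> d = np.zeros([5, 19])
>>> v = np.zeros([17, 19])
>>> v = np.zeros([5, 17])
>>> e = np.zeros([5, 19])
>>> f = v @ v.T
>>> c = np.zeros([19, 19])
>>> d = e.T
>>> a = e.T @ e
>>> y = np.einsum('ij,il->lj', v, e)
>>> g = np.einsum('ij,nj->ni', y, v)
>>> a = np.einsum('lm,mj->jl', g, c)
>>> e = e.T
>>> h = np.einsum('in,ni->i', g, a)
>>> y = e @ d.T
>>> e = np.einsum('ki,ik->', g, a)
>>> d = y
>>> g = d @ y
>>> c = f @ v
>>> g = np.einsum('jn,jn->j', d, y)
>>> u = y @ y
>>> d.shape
(19, 19)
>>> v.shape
(5, 17)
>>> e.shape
()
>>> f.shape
(5, 5)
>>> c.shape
(5, 17)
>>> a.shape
(19, 5)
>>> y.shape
(19, 19)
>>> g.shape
(19,)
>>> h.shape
(5,)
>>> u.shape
(19, 19)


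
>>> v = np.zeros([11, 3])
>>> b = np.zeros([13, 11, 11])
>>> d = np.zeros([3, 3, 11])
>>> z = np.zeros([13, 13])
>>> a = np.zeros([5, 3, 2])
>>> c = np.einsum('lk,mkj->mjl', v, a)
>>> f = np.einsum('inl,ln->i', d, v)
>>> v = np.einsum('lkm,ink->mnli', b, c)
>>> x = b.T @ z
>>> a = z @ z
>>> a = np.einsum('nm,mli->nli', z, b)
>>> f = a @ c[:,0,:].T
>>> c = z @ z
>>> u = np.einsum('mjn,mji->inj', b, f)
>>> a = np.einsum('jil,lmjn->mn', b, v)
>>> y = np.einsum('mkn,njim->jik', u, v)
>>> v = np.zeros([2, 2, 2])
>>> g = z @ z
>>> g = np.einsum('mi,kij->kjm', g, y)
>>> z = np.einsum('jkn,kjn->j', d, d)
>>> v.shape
(2, 2, 2)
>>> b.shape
(13, 11, 11)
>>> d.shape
(3, 3, 11)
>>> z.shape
(3,)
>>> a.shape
(2, 5)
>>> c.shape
(13, 13)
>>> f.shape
(13, 11, 5)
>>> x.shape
(11, 11, 13)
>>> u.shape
(5, 11, 11)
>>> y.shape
(2, 13, 11)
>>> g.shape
(2, 11, 13)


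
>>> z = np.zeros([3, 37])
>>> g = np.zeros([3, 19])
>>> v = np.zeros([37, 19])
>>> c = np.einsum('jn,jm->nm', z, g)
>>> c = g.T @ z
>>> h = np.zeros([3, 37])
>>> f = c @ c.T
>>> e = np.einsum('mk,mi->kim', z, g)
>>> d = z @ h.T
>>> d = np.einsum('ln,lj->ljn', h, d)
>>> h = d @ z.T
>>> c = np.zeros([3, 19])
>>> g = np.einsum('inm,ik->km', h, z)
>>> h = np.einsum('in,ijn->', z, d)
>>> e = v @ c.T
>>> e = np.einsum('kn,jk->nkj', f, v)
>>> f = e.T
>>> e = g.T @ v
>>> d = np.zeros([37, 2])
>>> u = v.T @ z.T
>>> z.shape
(3, 37)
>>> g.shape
(37, 3)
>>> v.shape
(37, 19)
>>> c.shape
(3, 19)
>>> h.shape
()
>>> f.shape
(37, 19, 19)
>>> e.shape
(3, 19)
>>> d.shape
(37, 2)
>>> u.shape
(19, 3)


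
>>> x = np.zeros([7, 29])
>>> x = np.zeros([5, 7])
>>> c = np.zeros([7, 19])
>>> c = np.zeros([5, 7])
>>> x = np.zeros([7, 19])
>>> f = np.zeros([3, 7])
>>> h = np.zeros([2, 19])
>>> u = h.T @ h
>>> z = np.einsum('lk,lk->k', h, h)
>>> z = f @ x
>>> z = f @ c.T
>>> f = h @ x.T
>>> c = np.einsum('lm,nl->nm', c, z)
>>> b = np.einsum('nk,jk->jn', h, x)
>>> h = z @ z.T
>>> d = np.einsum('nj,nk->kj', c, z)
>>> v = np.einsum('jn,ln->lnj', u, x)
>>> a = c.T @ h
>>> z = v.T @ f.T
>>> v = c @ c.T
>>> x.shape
(7, 19)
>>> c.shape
(3, 7)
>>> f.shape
(2, 7)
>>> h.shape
(3, 3)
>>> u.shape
(19, 19)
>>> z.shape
(19, 19, 2)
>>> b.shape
(7, 2)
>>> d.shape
(5, 7)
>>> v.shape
(3, 3)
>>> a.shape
(7, 3)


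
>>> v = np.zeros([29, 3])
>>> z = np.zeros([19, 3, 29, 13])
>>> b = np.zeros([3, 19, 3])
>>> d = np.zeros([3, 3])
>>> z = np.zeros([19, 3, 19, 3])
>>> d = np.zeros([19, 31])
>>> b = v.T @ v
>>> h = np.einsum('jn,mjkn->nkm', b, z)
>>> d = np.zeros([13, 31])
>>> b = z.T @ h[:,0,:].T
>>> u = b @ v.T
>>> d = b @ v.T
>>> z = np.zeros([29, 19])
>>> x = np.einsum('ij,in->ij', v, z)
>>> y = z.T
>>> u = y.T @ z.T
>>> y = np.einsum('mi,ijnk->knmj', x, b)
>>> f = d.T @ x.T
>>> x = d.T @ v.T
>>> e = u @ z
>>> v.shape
(29, 3)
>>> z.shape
(29, 19)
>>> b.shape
(3, 19, 3, 3)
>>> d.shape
(3, 19, 3, 29)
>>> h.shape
(3, 19, 19)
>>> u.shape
(29, 29)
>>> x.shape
(29, 3, 19, 29)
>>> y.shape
(3, 3, 29, 19)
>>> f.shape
(29, 3, 19, 29)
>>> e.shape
(29, 19)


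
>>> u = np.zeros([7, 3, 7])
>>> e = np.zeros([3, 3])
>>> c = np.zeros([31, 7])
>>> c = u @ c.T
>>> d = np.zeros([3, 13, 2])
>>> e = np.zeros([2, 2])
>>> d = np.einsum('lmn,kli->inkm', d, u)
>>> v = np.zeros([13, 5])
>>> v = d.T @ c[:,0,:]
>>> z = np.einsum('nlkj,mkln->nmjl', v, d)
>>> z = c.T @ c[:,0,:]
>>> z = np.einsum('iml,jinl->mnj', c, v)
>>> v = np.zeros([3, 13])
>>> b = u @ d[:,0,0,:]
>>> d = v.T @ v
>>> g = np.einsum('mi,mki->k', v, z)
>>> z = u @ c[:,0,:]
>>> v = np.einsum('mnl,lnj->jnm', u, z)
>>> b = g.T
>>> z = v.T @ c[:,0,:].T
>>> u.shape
(7, 3, 7)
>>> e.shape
(2, 2)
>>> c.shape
(7, 3, 31)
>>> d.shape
(13, 13)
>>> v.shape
(31, 3, 7)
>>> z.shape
(7, 3, 7)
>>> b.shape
(2,)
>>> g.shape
(2,)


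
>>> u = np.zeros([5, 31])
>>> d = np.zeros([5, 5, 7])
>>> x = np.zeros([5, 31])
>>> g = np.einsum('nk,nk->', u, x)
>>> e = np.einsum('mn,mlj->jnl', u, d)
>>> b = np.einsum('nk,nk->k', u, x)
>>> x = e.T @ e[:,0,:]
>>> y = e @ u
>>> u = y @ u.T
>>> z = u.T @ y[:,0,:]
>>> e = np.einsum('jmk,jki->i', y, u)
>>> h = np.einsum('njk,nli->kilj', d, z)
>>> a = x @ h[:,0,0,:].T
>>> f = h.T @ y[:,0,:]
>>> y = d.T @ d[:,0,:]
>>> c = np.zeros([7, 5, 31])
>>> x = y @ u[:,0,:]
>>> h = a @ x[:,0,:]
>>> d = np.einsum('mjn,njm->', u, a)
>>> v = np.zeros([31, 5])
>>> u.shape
(7, 31, 5)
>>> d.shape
()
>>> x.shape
(7, 5, 5)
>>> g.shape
()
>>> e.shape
(5,)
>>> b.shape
(31,)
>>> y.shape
(7, 5, 7)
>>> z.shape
(5, 31, 31)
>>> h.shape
(5, 31, 5)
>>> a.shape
(5, 31, 7)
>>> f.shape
(5, 31, 31, 31)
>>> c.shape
(7, 5, 31)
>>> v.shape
(31, 5)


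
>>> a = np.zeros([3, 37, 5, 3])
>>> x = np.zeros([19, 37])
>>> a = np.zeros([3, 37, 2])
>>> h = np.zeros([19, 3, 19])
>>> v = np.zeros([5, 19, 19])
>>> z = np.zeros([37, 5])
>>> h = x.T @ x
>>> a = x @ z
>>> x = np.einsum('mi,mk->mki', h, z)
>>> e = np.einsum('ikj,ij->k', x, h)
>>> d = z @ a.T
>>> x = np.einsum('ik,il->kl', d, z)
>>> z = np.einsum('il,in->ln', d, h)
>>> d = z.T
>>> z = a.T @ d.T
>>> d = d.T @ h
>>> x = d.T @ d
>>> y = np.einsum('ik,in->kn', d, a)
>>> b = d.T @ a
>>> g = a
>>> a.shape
(19, 5)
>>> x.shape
(37, 37)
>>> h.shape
(37, 37)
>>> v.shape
(5, 19, 19)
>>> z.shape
(5, 37)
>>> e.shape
(5,)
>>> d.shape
(19, 37)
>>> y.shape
(37, 5)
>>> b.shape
(37, 5)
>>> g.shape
(19, 5)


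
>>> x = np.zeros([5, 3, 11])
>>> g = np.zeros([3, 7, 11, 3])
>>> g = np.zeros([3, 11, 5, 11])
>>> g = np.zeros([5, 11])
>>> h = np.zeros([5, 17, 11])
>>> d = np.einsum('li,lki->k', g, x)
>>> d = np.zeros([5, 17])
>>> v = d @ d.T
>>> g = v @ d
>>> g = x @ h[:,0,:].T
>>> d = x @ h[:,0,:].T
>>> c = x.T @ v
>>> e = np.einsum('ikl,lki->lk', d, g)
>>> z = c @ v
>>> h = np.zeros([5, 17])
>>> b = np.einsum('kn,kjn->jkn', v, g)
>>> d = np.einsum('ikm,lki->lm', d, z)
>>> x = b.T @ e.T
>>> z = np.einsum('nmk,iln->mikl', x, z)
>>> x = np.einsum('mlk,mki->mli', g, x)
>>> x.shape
(5, 3, 5)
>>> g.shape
(5, 3, 5)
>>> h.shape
(5, 17)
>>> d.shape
(11, 5)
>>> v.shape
(5, 5)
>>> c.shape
(11, 3, 5)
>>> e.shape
(5, 3)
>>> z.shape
(5, 11, 5, 3)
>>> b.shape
(3, 5, 5)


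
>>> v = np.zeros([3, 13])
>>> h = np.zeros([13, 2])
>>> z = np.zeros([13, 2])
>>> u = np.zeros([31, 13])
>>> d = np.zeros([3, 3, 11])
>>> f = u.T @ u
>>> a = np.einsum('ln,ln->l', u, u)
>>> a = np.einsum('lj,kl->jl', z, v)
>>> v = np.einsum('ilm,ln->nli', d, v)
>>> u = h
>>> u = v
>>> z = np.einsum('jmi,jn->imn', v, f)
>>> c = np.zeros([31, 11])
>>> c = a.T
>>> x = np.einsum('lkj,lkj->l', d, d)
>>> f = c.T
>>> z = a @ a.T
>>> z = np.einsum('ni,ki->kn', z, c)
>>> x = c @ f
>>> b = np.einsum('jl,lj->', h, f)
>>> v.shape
(13, 3, 3)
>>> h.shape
(13, 2)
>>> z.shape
(13, 2)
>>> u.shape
(13, 3, 3)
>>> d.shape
(3, 3, 11)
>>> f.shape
(2, 13)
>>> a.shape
(2, 13)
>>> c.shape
(13, 2)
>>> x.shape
(13, 13)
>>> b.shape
()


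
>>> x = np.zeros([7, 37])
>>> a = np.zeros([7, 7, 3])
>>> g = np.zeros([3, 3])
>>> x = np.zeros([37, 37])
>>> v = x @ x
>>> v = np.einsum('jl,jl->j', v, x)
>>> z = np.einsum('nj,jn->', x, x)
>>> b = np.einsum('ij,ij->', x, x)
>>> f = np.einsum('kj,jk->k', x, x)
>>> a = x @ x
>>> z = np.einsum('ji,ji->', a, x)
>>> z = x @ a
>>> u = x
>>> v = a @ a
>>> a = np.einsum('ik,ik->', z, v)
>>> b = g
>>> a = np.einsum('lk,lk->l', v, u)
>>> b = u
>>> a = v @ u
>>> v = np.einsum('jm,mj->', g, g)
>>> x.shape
(37, 37)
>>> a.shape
(37, 37)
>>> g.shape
(3, 3)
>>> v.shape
()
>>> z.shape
(37, 37)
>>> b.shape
(37, 37)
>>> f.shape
(37,)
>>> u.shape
(37, 37)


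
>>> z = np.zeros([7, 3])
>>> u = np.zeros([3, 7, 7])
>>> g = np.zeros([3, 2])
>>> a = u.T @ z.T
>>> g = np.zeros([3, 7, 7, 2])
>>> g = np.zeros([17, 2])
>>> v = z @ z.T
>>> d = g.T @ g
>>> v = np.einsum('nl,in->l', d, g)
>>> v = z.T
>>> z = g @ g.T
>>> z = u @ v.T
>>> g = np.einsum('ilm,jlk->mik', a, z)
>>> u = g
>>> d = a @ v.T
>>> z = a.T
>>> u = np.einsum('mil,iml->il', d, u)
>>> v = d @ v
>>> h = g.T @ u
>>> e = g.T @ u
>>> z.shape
(7, 7, 7)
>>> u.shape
(7, 3)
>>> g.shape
(7, 7, 3)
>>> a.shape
(7, 7, 7)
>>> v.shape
(7, 7, 7)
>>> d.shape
(7, 7, 3)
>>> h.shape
(3, 7, 3)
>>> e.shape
(3, 7, 3)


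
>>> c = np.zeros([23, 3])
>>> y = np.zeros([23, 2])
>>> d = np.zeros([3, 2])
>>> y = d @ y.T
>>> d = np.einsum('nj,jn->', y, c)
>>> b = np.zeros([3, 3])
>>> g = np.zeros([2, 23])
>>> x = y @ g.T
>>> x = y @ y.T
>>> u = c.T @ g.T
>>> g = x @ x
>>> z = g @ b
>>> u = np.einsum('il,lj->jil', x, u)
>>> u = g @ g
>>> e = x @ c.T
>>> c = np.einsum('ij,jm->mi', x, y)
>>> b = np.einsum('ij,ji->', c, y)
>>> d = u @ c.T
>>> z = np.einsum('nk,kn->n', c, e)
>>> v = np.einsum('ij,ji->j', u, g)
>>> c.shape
(23, 3)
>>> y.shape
(3, 23)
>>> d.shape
(3, 23)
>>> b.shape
()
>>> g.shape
(3, 3)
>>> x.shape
(3, 3)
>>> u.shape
(3, 3)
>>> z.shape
(23,)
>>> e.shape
(3, 23)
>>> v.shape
(3,)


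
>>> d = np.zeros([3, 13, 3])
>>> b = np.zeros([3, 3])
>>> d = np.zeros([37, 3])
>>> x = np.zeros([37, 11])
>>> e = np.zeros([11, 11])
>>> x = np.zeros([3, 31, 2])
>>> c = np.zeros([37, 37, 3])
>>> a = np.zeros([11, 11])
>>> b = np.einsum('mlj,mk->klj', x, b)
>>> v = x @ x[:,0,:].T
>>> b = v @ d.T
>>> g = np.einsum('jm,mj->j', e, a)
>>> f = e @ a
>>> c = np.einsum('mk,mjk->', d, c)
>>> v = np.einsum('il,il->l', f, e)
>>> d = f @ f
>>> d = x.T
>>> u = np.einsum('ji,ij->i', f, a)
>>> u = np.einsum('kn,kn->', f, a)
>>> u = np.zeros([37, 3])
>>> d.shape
(2, 31, 3)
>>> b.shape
(3, 31, 37)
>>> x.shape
(3, 31, 2)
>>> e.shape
(11, 11)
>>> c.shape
()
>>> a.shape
(11, 11)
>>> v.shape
(11,)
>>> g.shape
(11,)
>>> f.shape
(11, 11)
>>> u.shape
(37, 3)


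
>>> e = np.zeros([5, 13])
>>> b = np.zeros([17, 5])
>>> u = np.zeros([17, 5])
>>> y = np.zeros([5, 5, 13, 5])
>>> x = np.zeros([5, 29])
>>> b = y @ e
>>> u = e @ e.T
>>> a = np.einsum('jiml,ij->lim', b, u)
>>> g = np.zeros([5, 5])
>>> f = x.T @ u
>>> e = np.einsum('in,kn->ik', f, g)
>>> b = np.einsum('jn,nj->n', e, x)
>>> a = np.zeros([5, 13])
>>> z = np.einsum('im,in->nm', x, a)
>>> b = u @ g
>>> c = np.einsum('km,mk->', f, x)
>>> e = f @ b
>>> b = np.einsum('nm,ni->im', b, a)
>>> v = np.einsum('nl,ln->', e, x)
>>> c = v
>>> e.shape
(29, 5)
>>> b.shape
(13, 5)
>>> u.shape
(5, 5)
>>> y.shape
(5, 5, 13, 5)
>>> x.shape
(5, 29)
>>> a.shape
(5, 13)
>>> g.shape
(5, 5)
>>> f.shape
(29, 5)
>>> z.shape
(13, 29)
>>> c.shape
()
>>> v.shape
()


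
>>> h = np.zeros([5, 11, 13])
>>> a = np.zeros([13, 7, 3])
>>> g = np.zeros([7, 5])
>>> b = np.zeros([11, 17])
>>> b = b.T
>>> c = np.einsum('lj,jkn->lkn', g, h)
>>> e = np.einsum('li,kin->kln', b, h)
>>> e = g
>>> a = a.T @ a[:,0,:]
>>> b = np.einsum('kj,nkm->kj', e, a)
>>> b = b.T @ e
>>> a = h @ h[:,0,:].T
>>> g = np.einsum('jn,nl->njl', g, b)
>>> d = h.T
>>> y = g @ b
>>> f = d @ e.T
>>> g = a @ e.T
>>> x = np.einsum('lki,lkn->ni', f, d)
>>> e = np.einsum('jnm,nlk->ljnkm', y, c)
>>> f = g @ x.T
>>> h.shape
(5, 11, 13)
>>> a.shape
(5, 11, 5)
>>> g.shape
(5, 11, 7)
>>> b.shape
(5, 5)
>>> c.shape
(7, 11, 13)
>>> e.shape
(11, 5, 7, 13, 5)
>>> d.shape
(13, 11, 5)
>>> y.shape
(5, 7, 5)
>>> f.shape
(5, 11, 5)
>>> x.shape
(5, 7)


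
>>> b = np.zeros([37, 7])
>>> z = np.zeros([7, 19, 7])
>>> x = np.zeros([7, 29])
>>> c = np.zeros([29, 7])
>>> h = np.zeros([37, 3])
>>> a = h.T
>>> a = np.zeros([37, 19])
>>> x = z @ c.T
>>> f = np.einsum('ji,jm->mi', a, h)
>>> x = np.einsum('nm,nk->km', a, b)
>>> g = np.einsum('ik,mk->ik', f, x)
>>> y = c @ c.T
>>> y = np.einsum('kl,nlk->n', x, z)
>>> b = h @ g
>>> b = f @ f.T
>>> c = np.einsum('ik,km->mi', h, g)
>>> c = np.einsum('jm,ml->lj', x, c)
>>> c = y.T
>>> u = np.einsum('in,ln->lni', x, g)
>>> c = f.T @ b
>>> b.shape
(3, 3)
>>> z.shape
(7, 19, 7)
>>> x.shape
(7, 19)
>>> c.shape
(19, 3)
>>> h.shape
(37, 3)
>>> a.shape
(37, 19)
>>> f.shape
(3, 19)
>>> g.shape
(3, 19)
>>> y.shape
(7,)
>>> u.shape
(3, 19, 7)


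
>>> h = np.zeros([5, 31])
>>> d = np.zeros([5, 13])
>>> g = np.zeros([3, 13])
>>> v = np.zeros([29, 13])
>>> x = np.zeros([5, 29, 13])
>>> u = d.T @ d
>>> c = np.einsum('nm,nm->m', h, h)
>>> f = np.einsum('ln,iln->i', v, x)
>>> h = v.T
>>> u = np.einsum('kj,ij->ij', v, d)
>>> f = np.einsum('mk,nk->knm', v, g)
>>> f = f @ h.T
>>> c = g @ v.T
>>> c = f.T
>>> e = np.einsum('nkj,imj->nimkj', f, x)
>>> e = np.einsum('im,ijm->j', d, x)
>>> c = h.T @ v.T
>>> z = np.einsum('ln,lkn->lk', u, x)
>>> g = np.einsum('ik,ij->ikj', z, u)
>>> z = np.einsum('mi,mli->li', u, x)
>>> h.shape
(13, 29)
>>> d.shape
(5, 13)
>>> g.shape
(5, 29, 13)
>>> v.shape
(29, 13)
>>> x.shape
(5, 29, 13)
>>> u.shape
(5, 13)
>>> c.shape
(29, 29)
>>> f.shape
(13, 3, 13)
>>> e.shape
(29,)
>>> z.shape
(29, 13)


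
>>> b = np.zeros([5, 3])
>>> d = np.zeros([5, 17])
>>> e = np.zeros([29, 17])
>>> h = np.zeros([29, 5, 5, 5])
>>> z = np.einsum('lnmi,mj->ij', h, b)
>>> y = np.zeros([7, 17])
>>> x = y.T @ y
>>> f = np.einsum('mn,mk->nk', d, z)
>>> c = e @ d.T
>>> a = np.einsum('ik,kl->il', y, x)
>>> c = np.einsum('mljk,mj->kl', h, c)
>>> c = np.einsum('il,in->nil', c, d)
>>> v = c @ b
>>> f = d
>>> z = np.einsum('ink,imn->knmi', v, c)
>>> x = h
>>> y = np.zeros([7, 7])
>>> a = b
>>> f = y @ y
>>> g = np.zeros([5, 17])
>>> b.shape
(5, 3)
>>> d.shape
(5, 17)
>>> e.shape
(29, 17)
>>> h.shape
(29, 5, 5, 5)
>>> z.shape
(3, 5, 5, 17)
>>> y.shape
(7, 7)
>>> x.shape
(29, 5, 5, 5)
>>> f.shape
(7, 7)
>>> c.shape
(17, 5, 5)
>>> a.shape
(5, 3)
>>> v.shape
(17, 5, 3)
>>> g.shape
(5, 17)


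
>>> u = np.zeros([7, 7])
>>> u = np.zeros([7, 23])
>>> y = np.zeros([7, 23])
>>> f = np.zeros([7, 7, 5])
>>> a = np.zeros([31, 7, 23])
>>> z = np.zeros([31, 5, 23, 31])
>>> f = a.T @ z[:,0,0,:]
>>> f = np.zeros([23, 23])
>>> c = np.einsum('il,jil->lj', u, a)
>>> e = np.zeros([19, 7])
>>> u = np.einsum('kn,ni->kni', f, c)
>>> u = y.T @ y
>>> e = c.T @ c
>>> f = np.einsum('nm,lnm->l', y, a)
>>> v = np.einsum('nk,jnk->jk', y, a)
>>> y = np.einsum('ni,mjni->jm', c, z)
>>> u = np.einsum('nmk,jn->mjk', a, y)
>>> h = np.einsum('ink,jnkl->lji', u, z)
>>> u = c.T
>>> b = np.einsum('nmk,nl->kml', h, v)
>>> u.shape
(31, 23)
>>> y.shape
(5, 31)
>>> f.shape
(31,)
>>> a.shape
(31, 7, 23)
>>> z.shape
(31, 5, 23, 31)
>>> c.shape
(23, 31)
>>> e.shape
(31, 31)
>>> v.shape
(31, 23)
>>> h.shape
(31, 31, 7)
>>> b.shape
(7, 31, 23)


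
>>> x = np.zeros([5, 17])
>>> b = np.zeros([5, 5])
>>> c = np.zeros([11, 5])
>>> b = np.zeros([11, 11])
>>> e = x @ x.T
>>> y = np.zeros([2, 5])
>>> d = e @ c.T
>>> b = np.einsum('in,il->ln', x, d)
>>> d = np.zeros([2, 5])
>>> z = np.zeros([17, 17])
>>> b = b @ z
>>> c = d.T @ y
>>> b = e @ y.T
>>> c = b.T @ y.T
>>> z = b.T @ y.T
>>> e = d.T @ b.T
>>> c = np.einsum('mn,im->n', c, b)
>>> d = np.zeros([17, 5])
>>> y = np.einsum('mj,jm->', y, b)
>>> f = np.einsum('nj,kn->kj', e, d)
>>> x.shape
(5, 17)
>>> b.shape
(5, 2)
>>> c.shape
(2,)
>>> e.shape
(5, 5)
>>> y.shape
()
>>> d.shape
(17, 5)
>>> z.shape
(2, 2)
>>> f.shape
(17, 5)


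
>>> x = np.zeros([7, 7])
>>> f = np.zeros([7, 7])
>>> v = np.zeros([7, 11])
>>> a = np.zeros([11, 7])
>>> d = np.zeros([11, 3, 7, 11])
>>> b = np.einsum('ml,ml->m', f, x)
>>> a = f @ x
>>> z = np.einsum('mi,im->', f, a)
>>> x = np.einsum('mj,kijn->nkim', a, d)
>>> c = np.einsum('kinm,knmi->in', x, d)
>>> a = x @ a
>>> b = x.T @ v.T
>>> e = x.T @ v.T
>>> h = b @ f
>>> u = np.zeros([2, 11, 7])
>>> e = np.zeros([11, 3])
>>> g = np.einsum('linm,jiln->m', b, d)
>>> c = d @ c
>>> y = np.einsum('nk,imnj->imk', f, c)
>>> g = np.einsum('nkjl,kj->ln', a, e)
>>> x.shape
(11, 11, 3, 7)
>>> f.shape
(7, 7)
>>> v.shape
(7, 11)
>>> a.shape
(11, 11, 3, 7)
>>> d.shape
(11, 3, 7, 11)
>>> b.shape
(7, 3, 11, 7)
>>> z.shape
()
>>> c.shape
(11, 3, 7, 3)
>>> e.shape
(11, 3)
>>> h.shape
(7, 3, 11, 7)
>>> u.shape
(2, 11, 7)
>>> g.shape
(7, 11)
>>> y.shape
(11, 3, 7)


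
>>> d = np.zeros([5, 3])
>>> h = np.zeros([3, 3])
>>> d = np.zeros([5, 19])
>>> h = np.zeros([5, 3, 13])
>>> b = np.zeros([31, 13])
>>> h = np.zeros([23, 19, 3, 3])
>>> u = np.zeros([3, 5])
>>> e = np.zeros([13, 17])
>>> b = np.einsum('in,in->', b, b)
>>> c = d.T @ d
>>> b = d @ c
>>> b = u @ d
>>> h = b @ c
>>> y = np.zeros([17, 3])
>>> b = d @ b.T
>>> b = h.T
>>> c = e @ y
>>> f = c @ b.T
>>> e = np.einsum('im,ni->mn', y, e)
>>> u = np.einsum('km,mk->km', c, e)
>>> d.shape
(5, 19)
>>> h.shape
(3, 19)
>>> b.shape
(19, 3)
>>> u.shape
(13, 3)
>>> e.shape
(3, 13)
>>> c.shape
(13, 3)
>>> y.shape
(17, 3)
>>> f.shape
(13, 19)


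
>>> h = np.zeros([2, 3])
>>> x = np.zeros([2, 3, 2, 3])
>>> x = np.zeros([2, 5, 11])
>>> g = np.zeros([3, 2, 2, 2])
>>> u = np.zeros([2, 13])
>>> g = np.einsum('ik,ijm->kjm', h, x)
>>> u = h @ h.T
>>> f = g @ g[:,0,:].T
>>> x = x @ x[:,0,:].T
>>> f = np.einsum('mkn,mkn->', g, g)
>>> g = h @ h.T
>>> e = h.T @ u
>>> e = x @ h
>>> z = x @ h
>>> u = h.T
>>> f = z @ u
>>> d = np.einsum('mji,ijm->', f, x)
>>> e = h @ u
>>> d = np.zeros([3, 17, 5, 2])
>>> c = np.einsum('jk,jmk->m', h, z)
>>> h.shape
(2, 3)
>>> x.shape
(2, 5, 2)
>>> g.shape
(2, 2)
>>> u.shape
(3, 2)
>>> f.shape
(2, 5, 2)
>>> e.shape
(2, 2)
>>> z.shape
(2, 5, 3)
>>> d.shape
(3, 17, 5, 2)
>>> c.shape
(5,)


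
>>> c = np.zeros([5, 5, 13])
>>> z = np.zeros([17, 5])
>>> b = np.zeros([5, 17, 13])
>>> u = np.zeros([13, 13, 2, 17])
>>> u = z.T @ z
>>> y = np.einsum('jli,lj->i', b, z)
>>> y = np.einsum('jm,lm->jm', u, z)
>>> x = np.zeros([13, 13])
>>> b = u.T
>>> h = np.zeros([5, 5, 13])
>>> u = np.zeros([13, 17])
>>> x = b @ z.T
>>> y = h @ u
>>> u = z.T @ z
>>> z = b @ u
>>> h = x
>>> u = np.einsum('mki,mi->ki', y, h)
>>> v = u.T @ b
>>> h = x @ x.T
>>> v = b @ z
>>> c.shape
(5, 5, 13)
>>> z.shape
(5, 5)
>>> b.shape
(5, 5)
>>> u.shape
(5, 17)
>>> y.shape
(5, 5, 17)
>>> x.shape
(5, 17)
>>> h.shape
(5, 5)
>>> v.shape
(5, 5)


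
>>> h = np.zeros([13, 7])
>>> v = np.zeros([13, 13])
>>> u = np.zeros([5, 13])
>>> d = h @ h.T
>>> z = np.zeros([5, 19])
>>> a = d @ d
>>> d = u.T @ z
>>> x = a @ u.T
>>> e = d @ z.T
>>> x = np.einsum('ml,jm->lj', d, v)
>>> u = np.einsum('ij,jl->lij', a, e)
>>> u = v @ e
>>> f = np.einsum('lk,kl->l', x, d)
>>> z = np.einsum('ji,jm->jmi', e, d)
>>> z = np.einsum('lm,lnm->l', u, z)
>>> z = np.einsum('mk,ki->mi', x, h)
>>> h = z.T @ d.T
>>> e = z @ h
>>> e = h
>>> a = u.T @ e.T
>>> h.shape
(7, 13)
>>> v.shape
(13, 13)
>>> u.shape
(13, 5)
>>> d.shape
(13, 19)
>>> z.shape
(19, 7)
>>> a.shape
(5, 7)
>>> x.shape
(19, 13)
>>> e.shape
(7, 13)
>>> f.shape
(19,)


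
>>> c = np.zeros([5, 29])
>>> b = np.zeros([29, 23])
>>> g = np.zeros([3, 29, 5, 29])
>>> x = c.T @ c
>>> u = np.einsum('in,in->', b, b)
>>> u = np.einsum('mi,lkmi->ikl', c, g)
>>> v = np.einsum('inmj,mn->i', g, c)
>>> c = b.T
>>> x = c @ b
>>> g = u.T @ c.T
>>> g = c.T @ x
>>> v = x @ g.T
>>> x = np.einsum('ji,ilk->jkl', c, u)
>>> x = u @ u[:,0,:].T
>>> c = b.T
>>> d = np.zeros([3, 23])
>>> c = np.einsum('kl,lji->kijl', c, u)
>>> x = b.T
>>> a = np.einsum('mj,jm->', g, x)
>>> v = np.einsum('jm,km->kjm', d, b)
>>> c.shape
(23, 3, 29, 29)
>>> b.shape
(29, 23)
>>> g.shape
(29, 23)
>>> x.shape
(23, 29)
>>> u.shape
(29, 29, 3)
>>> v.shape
(29, 3, 23)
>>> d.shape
(3, 23)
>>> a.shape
()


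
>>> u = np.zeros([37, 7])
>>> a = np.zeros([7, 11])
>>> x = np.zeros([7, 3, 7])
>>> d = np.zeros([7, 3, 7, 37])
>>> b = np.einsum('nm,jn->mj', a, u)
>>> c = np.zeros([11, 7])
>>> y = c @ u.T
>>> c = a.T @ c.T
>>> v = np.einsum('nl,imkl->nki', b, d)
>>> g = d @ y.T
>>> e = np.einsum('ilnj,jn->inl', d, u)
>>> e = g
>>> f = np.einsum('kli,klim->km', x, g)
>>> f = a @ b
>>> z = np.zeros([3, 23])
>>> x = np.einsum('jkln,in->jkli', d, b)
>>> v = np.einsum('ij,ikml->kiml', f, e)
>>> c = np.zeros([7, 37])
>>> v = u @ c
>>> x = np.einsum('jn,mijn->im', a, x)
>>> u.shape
(37, 7)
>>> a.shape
(7, 11)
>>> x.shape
(3, 7)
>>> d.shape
(7, 3, 7, 37)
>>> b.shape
(11, 37)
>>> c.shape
(7, 37)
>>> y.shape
(11, 37)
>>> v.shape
(37, 37)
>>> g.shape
(7, 3, 7, 11)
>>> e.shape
(7, 3, 7, 11)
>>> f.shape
(7, 37)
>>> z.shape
(3, 23)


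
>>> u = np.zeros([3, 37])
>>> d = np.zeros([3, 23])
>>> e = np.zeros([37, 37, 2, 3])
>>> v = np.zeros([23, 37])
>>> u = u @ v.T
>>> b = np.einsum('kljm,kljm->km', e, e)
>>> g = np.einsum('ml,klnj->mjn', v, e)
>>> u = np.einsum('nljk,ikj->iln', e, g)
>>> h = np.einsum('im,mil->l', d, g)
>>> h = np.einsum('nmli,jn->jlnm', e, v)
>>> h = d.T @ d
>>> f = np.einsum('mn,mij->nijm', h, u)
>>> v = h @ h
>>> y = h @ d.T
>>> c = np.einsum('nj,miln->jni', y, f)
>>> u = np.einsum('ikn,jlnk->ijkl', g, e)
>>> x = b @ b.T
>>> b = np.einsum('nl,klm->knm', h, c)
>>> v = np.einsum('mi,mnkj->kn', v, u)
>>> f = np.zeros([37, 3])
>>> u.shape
(23, 37, 3, 37)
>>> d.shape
(3, 23)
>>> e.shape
(37, 37, 2, 3)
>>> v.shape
(3, 37)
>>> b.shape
(3, 23, 37)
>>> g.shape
(23, 3, 2)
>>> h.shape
(23, 23)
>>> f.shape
(37, 3)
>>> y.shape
(23, 3)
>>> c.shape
(3, 23, 37)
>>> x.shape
(37, 37)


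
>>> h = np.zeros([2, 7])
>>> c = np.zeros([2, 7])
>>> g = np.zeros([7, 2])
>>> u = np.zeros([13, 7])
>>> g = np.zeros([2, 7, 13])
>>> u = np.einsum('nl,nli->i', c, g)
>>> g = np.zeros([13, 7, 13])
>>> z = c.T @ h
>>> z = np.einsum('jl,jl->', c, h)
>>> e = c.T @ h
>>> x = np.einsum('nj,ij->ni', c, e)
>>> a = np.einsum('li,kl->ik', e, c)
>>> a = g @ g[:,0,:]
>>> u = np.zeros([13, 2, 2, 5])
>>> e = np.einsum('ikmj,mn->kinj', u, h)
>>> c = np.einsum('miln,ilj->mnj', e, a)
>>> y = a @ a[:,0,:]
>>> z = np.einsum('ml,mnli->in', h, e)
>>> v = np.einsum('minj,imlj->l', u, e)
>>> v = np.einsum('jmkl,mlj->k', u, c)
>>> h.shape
(2, 7)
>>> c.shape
(2, 5, 13)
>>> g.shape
(13, 7, 13)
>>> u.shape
(13, 2, 2, 5)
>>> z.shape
(5, 13)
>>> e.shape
(2, 13, 7, 5)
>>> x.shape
(2, 7)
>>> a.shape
(13, 7, 13)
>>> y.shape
(13, 7, 13)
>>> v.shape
(2,)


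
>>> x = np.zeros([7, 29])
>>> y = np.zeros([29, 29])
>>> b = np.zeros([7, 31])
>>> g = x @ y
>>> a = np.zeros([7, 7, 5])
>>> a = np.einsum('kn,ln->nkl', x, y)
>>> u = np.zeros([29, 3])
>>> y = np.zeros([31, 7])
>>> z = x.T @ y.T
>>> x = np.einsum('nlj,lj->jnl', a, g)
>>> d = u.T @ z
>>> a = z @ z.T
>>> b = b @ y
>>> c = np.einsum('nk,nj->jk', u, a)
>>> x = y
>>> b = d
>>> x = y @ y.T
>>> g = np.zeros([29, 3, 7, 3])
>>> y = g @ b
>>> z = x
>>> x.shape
(31, 31)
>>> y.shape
(29, 3, 7, 31)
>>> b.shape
(3, 31)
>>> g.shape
(29, 3, 7, 3)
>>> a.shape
(29, 29)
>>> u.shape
(29, 3)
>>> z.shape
(31, 31)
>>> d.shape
(3, 31)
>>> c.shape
(29, 3)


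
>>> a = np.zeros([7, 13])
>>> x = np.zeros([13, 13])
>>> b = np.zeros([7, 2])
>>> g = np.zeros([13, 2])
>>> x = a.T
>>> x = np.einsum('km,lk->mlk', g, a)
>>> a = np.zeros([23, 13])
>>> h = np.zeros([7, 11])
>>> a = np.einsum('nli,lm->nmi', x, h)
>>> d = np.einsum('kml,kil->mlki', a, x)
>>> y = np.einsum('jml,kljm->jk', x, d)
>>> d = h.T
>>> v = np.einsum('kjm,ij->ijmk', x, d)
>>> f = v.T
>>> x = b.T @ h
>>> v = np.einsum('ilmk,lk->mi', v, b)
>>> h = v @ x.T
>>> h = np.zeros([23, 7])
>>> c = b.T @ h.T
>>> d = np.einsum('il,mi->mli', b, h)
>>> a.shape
(2, 11, 13)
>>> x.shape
(2, 11)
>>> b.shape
(7, 2)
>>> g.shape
(13, 2)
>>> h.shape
(23, 7)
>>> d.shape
(23, 2, 7)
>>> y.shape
(2, 11)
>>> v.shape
(13, 11)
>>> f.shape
(2, 13, 7, 11)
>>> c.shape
(2, 23)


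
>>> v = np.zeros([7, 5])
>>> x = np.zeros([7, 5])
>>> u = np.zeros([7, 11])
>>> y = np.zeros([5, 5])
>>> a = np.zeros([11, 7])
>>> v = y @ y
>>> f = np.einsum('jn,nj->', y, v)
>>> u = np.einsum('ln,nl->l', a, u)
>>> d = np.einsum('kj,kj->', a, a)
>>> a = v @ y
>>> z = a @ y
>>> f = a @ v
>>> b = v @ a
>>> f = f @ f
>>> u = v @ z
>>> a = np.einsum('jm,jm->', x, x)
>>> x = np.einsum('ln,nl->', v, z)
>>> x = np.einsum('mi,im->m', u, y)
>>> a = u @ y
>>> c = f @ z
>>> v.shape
(5, 5)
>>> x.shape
(5,)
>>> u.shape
(5, 5)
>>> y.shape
(5, 5)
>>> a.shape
(5, 5)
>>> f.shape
(5, 5)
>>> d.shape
()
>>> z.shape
(5, 5)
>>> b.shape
(5, 5)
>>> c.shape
(5, 5)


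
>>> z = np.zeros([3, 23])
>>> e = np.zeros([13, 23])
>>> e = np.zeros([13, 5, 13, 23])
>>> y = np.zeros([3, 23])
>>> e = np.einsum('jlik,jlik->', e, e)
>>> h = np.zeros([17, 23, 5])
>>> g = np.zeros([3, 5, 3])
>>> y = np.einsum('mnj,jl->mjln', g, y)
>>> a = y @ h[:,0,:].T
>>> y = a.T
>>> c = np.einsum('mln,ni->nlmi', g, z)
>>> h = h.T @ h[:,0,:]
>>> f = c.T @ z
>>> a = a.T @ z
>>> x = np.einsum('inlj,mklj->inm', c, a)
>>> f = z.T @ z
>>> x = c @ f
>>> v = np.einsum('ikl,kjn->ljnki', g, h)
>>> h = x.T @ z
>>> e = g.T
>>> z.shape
(3, 23)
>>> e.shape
(3, 5, 3)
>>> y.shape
(17, 23, 3, 3)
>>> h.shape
(23, 3, 5, 23)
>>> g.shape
(3, 5, 3)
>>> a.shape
(17, 23, 3, 23)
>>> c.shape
(3, 5, 3, 23)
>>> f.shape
(23, 23)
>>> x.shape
(3, 5, 3, 23)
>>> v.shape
(3, 23, 5, 5, 3)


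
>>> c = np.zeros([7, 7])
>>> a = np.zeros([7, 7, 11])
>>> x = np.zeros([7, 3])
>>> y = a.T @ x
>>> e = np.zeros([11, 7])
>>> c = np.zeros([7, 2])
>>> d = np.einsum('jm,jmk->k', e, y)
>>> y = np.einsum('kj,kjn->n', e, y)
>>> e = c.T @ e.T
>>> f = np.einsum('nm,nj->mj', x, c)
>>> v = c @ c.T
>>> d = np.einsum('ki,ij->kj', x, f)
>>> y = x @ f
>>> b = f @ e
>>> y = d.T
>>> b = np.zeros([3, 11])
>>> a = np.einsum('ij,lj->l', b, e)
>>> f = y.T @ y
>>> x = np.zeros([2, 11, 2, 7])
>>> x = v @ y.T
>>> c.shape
(7, 2)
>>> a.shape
(2,)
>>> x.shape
(7, 2)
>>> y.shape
(2, 7)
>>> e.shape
(2, 11)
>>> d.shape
(7, 2)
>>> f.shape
(7, 7)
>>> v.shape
(7, 7)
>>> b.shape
(3, 11)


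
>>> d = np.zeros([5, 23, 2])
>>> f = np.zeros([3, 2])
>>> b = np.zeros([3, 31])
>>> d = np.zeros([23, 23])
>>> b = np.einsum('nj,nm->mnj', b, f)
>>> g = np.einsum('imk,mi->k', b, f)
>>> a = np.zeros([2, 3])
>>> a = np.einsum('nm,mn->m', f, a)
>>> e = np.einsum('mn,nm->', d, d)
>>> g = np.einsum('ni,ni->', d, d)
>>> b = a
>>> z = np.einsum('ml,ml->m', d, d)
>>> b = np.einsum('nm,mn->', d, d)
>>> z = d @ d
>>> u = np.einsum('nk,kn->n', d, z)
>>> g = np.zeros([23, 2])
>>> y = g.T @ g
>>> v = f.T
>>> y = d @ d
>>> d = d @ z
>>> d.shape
(23, 23)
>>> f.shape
(3, 2)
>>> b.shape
()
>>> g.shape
(23, 2)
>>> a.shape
(2,)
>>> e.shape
()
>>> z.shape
(23, 23)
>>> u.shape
(23,)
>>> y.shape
(23, 23)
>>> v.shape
(2, 3)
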